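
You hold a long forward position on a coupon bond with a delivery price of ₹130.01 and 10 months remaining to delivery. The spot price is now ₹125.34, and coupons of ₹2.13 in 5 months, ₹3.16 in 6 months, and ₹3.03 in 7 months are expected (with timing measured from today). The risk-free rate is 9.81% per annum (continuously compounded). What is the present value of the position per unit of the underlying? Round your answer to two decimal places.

-₹2.38

PV(remaining coupons) I = 2.13·e^(−0.0981·5/12) + 3.16·e^(−0.0981·6/12) + 3.03·e^(−0.0981·7/12) = 7.9149
Current forward F = (S − I)·e^(rT) = (125.34 − 7.9149)·e^(0.0981·10/12) = 117.4251 × 1.085184 = 127.4278
Value (long) = (F − K)·e^(−rT) = (127.4278 − 130.01) × 0.921502 = -2.3795
Value = -₹2.38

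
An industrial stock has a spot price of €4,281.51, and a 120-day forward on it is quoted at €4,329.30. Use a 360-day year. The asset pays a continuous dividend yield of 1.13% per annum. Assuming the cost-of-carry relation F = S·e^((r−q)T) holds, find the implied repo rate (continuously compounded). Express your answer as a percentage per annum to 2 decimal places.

4.46%

From F = S·e^((r−q)T): (r − q) = ln(F/S)/T
ln(4329.30/4281.51) = ln(1.011162) = 0.011100
(r − q) = 0.011100 / (120/360) = 0.033300
r = ln(F/S)/T + q = 0.033300 + 0.0113 = 0.044600
r = 4.46%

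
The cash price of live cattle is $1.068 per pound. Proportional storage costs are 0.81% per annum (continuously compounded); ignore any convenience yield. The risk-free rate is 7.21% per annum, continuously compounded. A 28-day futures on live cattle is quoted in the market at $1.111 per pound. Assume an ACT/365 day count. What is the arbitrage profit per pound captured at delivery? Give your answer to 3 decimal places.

$0.036 per pound

Fair futures: F* = S·e^(carry·T), with carry = (r + u) = 0.0721 + 0.0081 = 0.0802
F* = 1.068 · e^(0.0802 × 28/365) = 1.068 · e^0.006152 = 1.068 × 1.006171 = $1.0746
Market $1.111 > fair $1.0746: forward overpriced → cash-and-carry (buy spot, short the forward).
At maturity, profit = |F_mkt − F*| = |1.111 − 1.0746| = $0.036 per pound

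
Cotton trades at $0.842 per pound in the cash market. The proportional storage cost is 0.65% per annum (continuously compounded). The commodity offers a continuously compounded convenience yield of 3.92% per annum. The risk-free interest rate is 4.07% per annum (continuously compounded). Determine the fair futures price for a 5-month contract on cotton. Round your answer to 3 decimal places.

Net carry = r + u − y = 0.0407 + 0.0065 − 0.0392 = 0.0080
F = S·e^((r+u−y)T) = 0.842 · e^(0.0080 × 5/12) = 0.842 · e^0.003333
= 0.842 × 1.003339 = $0.845 per pound

$0.845 per pound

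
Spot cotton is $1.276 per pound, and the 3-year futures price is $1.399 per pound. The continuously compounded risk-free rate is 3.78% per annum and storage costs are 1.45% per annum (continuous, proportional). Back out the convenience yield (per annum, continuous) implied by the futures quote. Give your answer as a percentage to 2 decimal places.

F = S·e^((r+u−y)T) ⇒ (r+u−y) = ln(F/S)/T
ln(1.399/1.276) = 0.092028; /T ⇒ 0.030676
y = r + u − ln(F/S)/T = 0.0378 + 0.0145 − 0.030676 = 0.021624
y = 2.16%

2.16%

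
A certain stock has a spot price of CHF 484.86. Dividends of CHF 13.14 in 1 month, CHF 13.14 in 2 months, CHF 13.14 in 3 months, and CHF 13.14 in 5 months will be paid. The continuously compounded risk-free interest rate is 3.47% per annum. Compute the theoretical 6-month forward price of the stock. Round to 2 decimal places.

CHF 440.29

PV(dividends) I = 13.14·e^(−0.0347·1/12) + 13.14·e^(−0.0347·2/12) + 13.14·e^(−0.0347·3/12) + 13.14·e^(−0.0347·5/12)
I = 13.1021 + 13.0642 + 13.0265 + 12.9514 = 52.1442
F = (S − I)·e^(rT) = (484.86 − 52.1442) · e^(0.0347·6/12)
= 432.7158 · e^0.017350 = 432.7158 × 1.017501 = CHF 440.29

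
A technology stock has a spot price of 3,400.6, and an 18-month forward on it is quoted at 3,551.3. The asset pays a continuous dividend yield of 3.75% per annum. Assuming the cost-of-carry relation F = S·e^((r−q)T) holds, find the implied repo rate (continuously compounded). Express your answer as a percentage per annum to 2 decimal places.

6.64%

From F = S·e^((r−q)T): (r − q) = ln(F/S)/T
ln(3551.3/3400.6) = ln(1.044316) = 0.043362
(r − q) = 0.043362 / (18/12) = 0.028908
r = ln(F/S)/T + q = 0.028908 + 0.0375 = 0.066408
r = 6.64%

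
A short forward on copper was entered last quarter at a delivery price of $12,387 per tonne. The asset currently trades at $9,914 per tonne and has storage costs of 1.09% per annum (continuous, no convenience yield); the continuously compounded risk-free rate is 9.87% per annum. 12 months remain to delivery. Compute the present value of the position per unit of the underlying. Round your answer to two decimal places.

Current fair forward for the remaining 12 months: F = S·e^((r + u)·T), (r + u) = 0.0987 + 0.0109 = 0.1096
F = 9914 · e^(0.1096 × 12/12) = 9914 × 1.11583165 = 11062.3550
Value of long forward = (F − K)·e^(−rT) = (11062.3550 − 12387) · e^(−0.0987·12/12)
= -1324.6450 × 0.90601447 = -1200.15
Short position value = −(long value) = $1200.15

$1200.15 per tonne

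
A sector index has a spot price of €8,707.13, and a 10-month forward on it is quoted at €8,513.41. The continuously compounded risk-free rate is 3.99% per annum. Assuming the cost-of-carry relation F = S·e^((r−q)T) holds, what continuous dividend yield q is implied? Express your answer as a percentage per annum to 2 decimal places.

From F = S·e^((r−q)T): (r − q) = ln(F/S)/T
ln(8513.41/8707.13) = ln(0.977752) = -0.022499
(r − q) = -0.022499 / (10/12) = -0.026999
q = r − ln(F/S)/T = 0.0399 + 0.026999 = 0.066899
q = 6.69%

6.69%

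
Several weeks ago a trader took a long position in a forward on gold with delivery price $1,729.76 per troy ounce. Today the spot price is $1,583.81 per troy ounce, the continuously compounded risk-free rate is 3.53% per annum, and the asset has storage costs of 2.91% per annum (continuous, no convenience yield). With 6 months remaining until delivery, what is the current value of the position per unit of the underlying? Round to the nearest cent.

-$92.47 per troy ounce

Current fair forward for the remaining 6 months: F = S·e^((r + u)·T), (r + u) = 0.0353 + 0.0291 = 0.0644
F = 1583.81 · e^(0.0644 × 6/12) = 1583.81 × 1.03272403 = 1635.6386
Value of long forward = (F − K)·e^(−rT) = (1635.6386 − 1729.76) · e^(−0.0353·6/12)
= -94.1214 × 0.98250485 = -92.47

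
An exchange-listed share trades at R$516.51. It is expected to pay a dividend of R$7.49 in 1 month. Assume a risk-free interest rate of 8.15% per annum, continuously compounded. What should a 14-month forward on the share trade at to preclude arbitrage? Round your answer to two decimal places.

PV(dividends) I = 7.49·e^(−0.0815·1/12)
I = 7.4393
F = (S − I)·e^(rT) = (516.51 − 7.4393) · e^(0.0815·14/12)
= 509.0707 · e^0.095083 = 509.0707 × 1.099750 = R$559.85

R$559.85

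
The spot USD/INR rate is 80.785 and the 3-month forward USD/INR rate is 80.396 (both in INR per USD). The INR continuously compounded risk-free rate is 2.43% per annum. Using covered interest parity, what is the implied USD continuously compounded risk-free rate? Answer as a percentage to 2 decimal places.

4.36%

F = S·e^((r_INR − r_USD)T) ⇒ r_USD = r_INR − ln(F/S)/T
ln(80.396/80.785) = -0.004827; /(3/12) = -0.019308
r_USD = 0.0243 + 0.019308 = 0.043608
r_USD = 4.36%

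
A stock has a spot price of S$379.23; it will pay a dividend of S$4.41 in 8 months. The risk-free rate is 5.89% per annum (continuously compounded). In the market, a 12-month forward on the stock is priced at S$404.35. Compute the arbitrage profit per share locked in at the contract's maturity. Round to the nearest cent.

S$6.61 per share

PV(dividends) I = 4.41·e^(−0.0589·8/12) = 4.2402
Fair forward F* = (S − I)·e^(rT) = (379.23 − 4.2402)·e^0.058900 = 374.9898 × 1.060669 = 397.7401
Market S$404.35 > fair 397.7401: forward overpriced → cash-and-carry (borrow at r, buy the stock and collect the dividends, short the forward).
Profit at T = |F_mkt − F*| = |404.35 − 397.7401| = S$6.61 per share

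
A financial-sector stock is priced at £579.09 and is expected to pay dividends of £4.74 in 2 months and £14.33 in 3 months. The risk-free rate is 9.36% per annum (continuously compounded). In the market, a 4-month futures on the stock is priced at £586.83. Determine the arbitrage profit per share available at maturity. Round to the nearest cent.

£8.64 per share

PV(dividends) I = 4.74·e^(−0.0936·2/12) + 14.33·e^(−0.0936·3/12) = 18.6652
Fair futures F* = (S − I)·e^(rT) = (579.09 − 18.6652)·e^0.031200 = 560.4248 × 1.031692 = 578.1858
Market £586.83 > fair 578.1858: forward overpriced → cash-and-carry (borrow at r, buy the stock and collect the dividends, short the forward).
Profit at T = |F_mkt − F*| = |586.83 − 578.1858| = £8.64 per share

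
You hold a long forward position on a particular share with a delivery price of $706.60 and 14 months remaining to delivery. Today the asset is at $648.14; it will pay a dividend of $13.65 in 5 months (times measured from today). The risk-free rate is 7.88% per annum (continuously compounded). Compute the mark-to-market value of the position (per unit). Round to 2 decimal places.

PV(remaining dividends) I = 13.65·e^(−0.0788·5/12) = 13.2091
Current forward F = (S − I)·e^(rT) = (648.14 − 13.2091)·e^(0.0788·14/12) = 634.9309 × 1.096292 = 696.0697
Value (long) = (F − K)·e^(−rT) = (696.0697 − 706.60) × 0.912166 = -9.6054
Value = -$9.61

-$9.61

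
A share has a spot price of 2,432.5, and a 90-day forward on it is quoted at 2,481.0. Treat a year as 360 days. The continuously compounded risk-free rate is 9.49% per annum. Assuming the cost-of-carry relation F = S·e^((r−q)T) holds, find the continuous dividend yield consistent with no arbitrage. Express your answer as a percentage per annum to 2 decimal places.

From F = S·e^((r−q)T): (r − q) = ln(F/S)/T
ln(2481.0/2432.5) = ln(1.019938) = 0.019742
(r − q) = 0.019742 / (90/360) = 0.078968
q = r − ln(F/S)/T = 0.0949 − 0.078968 = 0.015932
q = 1.59%

1.59%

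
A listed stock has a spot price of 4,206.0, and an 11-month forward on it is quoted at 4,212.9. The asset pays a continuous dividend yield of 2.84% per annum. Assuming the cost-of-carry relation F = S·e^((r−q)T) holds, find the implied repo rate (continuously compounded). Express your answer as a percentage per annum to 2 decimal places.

From F = S·e^((r−q)T): (r − q) = ln(F/S)/T
ln(4212.9/4206.0) = ln(1.001641) = 0.001640
(r − q) = 0.001640 / (11/12) = 0.001789
r = ln(F/S)/T + q = 0.001789 + 0.0284 = 0.030189
r = 3.02%

3.02%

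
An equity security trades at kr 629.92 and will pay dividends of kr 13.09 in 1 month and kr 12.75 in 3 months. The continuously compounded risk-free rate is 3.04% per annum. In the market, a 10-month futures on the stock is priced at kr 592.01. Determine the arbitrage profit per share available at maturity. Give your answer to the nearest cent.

kr 27.70 per share

PV(dividends) I = 13.09·e^(−0.0304·1/12) + 12.75·e^(−0.0304·3/12) = 25.7103
Fair futures F* = (S − I)·e^(rT) = (629.92 − 25.7103)·e^0.025333 = 604.2097 × 1.025657 = 619.7119
Market kr 592.01 < fair 619.7119: forward underpriced → reverse cash-and-carry (short the stock, invest proceeds at r, pay the dividends, go long the forward).
Profit at T = |F_mkt − F*| = |592.01 − 619.7119| = kr 27.70 per share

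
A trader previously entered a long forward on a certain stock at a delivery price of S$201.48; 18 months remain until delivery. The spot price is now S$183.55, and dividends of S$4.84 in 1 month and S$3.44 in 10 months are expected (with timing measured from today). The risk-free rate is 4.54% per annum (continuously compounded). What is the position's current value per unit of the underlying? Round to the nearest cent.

-S$12.80

PV(remaining dividends) I = 4.84·e^(−0.0454·1/12) + 3.44·e^(−0.0454·10/12) = 8.1340
Current forward F = (S − I)·e^(rT) = (183.55 − 8.1340)·e^(0.0454·18/12) = 175.4160 × 1.070472 = 187.7779
Value (long) = (F − K)·e^(−rT) = (187.7779 − 201.48) × 0.934167 = -12.8000
Value = -S$12.80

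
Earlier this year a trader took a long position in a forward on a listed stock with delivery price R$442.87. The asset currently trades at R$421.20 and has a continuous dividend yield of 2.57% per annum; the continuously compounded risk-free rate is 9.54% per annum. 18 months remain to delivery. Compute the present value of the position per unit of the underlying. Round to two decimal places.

Current fair forward for the remaining 18 months: F = S·e^((r − q)·T), (r − q) = 0.0954 − 0.0257 = 0.0697
F = 421.20 · e^(0.0697 × 18/12) = 421.20 × 1.110211 = 467.6209
Value of long forward = (F − K)·e^(−rT) = (467.6209 − 442.87) · e^(−0.0954·18/12)
= 24.7509 × 0.866667 = 21.45

R$21.45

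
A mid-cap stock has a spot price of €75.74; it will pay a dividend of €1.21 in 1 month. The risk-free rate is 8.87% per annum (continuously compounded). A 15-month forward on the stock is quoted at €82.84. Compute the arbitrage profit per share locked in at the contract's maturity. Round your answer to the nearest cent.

€0.44 per share

PV(dividends) I = 1.21·e^(−0.0887·1/12) = 1.2011
Fair forward F* = (S − I)·e^(rT) = (75.74 − 1.2011)·e^0.110875 = 74.5389 × 1.117255 = 83.2790
Market €82.84 < fair 83.2790: forward underpriced → reverse cash-and-carry (short the stock, invest proceeds at r, pay the dividends, go long the forward).
Profit at T = |F_mkt − F*| = |82.84 − 83.2790| = €0.44 per share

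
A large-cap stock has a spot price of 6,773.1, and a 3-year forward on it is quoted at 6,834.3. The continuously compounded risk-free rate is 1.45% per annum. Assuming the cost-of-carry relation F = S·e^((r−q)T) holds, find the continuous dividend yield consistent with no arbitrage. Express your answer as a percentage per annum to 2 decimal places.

1.15%

From F = S·e^((r−q)T): (r − q) = ln(F/S)/T
ln(6834.3/6773.1) = ln(1.009036) = 0.008995
(r − q) = 0.008995 / (3) = 0.002998
q = r − ln(F/S)/T = 0.0145 − 0.002998 = 0.011502
q = 1.15%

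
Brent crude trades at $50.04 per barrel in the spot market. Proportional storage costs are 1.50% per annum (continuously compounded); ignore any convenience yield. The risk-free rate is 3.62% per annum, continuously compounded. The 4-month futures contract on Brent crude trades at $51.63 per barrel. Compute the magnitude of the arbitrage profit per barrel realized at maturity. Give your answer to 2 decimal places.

Fair futures: F* = S·e^(carry·T), with carry = (r + u) = 0.0362 + 0.0150 = 0.0512
F* = 50.04 · e^(0.0512 × 4/12) = 50.04 · e^0.017067 = 50.04 × 1.017213 = $50.9013
Market $51.63 > fair $50.9013: forward overpriced → cash-and-carry (buy spot, short the forward).
At maturity, profit = |F_mkt − F*| = |51.63 − 50.9013| = $0.73 per barrel

$0.73 per barrel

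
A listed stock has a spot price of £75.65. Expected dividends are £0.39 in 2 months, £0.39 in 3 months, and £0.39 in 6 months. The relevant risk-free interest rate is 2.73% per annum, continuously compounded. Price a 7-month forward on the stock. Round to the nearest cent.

PV(dividends) I = 0.39·e^(−0.0273·2/12) + 0.39·e^(−0.0273·3/12) + 0.39·e^(−0.0273·6/12)
I = 0.3882 + 0.3873 + 0.3847 = 1.1602
F = (S − I)·e^(rT) = (75.65 − 1.1602) · e^(0.0273·7/12)
= 74.4898 · e^0.015925 = 74.4898 × 1.016052 = £75.69

£75.69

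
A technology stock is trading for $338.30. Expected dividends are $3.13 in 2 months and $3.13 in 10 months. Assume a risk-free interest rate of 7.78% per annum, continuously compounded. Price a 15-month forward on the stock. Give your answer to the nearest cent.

PV(dividends) I = 3.13·e^(−0.0778·2/12) + 3.13·e^(−0.0778·10/12)
I = 3.0897 + 2.9335 = 6.0232
F = (S − I)·e^(rT) = (338.30 − 6.0232) · e^(0.0778·15/12)
= 332.2768 · e^0.097250 = 332.2768 × 1.102136 = $366.21

$366.21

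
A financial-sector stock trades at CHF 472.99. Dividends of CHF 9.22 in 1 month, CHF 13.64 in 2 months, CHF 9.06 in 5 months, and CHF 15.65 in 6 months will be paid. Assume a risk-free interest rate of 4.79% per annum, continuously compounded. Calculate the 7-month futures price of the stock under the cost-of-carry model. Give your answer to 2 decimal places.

CHF 438.19

PV(dividends) I = 9.22·e^(−0.0479·1/12) + 13.64·e^(−0.0479·2/12) + 9.06·e^(−0.0479·5/12) + 15.65·e^(−0.0479·6/12)
I = 9.1833 + 13.5315 + 8.8810 + 15.2796 = 46.8754
F = (S − I)·e^(rT) = (472.99 − 46.8754) · e^(0.0479·7/12)
= 426.1146 · e^0.027942 = 426.1146 × 1.028336 = CHF 438.19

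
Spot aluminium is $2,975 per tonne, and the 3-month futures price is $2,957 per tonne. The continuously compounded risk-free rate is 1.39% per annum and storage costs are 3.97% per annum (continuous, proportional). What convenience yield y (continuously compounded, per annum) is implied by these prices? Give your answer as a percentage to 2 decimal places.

7.79%

F = S·e^((r+u−y)T) ⇒ (r+u−y) = ln(F/S)/T
ln(2957/2975) = -0.006069; /T ⇒ -0.024276
y = r + u − ln(F/S)/T = 0.0139 + 0.0397 + 0.024276 = 0.077876
y = 7.79%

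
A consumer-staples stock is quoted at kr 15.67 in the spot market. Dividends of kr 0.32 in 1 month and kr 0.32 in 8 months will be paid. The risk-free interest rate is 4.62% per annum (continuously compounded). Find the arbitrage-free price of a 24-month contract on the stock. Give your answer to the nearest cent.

kr 16.50

PV(dividends) I = 0.32·e^(−0.0462·1/12) + 0.32·e^(−0.0462·8/12)
I = 0.3188 + 0.3103 = 0.6291
F = (S − I)·e^(rT) = (15.67 − 0.6291) · e^(0.0462·24/12)
= 15.0409 · e^0.092400 = 15.0409 × 1.096803 = kr 16.50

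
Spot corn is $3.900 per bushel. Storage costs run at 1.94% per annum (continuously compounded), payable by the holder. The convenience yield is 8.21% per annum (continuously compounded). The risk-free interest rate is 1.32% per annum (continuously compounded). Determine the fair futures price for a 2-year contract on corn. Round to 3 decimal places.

$3.532 per bushel

Net carry = r + u − y = 0.0132 + 0.0194 − 0.0821 = -0.0495
F = S·e^((r+u−y)T) = 3.900 · e^(-0.0495 × 2) = 3.900 · e^-0.099000
= 3.900 × 0.905743 = $3.532 per bushel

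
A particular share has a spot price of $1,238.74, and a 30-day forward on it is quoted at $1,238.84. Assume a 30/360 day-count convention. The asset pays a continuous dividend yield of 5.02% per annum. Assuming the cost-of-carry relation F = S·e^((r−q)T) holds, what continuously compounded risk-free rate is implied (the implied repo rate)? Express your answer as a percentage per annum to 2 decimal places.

From F = S·e^((r−q)T): (r − q) = ln(F/S)/T
ln(1238.84/1238.74) = ln(1.000081) = 0.000081
(r − q) = 0.000081 / (30/360) = 0.000972
r = ln(F/S)/T + q = 0.000972 + 0.0502 = 0.051172
r = 5.12%

5.12%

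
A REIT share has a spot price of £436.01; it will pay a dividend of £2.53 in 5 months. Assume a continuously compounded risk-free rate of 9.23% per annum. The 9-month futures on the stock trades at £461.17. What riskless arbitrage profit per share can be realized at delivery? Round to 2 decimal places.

£3.48 per share

PV(dividends) I = 2.53·e^(−0.0923·5/12) = 2.4345
Fair futures F* = (S − I)·e^(rT) = (436.01 − 2.4345)·e^0.069225 = 433.5755 × 1.071677 = 464.6529
Market £461.17 < fair 464.6529: forward underpriced → reverse cash-and-carry (short the stock, invest proceeds at r, pay the dividends, go long the forward).
Profit at T = |F_mkt − F*| = |461.17 − 464.6529| = £3.48 per share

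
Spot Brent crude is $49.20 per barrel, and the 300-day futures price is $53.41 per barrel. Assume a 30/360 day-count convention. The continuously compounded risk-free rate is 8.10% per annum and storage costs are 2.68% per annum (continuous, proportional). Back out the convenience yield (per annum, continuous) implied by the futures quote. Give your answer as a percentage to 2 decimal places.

0.93%

F = S·e^((r+u−y)T) ⇒ (r+u−y) = ln(F/S)/T
ln(53.41/49.20) = 0.082104; /T ⇒ 0.098525
y = r + u − ln(F/S)/T = 0.0810 + 0.0268 − 0.098525 = 0.009275
y = 0.93%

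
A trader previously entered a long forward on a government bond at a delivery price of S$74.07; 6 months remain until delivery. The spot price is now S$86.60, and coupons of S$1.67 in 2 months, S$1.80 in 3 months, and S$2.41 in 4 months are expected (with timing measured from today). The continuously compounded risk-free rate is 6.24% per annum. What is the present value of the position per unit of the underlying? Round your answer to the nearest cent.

PV(remaining coupons) I = 1.67·e^(−0.0624·2/12) + 1.80·e^(−0.0624·3/12) + 2.41·e^(−0.0624·4/12) = 5.7852
Current forward F = (S − I)·e^(rT) = (86.60 − 5.7852)·e^(0.0624·6/12) = 80.8148 × 1.031692 = 83.3760
Value (long) = (F − K)·e^(−rT) = (83.3760 − 74.07) × 0.969282 = 9.0201
Value = S$9.02

S$9.02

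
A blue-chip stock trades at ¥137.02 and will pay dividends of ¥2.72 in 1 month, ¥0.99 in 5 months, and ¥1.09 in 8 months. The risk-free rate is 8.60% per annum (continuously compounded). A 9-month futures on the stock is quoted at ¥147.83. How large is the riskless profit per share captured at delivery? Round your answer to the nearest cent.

¥6.68 per share

PV(dividends) I = 2.72·e^(−0.0860·1/12) + 0.99·e^(−0.0860·5/12) + 1.09·e^(−0.0860·8/12) = 4.6850
Fair futures F* = (S − I)·e^(rT) = (137.02 − 4.6850)·e^0.064500 = 132.3350 × 1.066626 = 141.1520
Market ¥147.83 > fair 141.1520: forward overpriced → cash-and-carry (borrow at r, buy the stock and collect the dividends, short the forward).
Profit at T = |F_mkt − F*| = |147.83 − 141.1520| = ¥6.68 per share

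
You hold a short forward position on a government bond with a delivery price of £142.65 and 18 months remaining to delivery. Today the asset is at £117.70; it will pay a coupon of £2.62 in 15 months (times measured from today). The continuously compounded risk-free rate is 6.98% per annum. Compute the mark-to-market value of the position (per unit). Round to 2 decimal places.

£13.17

PV(remaining coupons) I = 2.62·e^(−0.0698·15/12) = 2.4011
Current forward F = (S − I)·e^(rT) = (117.70 − 2.4011)·e^(0.0698·18/12) = 115.2989 × 1.110377 = 128.0252
Value (long) = (F − K)·e^(−rT) = (128.0252 − 142.65) × 0.900595 = -13.1710
Short position value = −(long value) = £13.17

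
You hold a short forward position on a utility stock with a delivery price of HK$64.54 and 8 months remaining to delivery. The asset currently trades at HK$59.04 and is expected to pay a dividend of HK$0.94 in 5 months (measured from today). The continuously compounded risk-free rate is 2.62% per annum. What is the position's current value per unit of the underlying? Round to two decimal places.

PV(remaining dividends) I = 0.94·e^(−0.0262·5/12) = 0.9298
Current forward F = (S − I)·e^(rT) = (59.04 − 0.9298)·e^(0.0262·8/12) = 58.1102 × 1.017620 = 59.1341
Value (long) = (F − K)·e^(−rT) = (59.1341 − 64.54) × 0.982685 = -5.3123
Short position value = −(long value) = HK$5.31

HK$5.31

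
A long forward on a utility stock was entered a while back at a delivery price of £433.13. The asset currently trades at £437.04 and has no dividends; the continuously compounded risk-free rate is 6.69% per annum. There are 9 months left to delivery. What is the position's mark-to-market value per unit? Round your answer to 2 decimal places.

£25.11

Current fair forward for the remaining 9 months: F = S·e^(r·T), r = 0.0669
F = 437.04 · e^(0.0669 × 9/12) = 437.04 × 1.051455 = 459.5279
Value of long forward = (F − K)·e^(−rT) = (459.5279 − 433.13) · e^(−0.0669·9/12)
= 26.3979 × 0.951063 = 25.11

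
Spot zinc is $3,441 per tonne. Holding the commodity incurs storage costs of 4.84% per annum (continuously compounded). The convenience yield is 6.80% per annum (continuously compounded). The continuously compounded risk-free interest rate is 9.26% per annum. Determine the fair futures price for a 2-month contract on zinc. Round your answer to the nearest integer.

Net carry = r + u − y = 0.0926 + 0.0484 − 0.0680 = 0.0730
F = S·e^((r+u−y)T) = 3441 · e^(0.0730 × 2/12) = 3441 · e^0.012167
= 3441 × 1.012241 = $3,483 per tonne

$3,483 per tonne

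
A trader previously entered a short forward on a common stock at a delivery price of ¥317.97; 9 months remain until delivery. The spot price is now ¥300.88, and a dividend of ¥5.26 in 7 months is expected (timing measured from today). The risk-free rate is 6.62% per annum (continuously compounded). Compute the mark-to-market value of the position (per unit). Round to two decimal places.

¥6.75

PV(remaining dividends) I = 5.26·e^(−0.0662·7/12) = 5.0607
Current forward F = (S − I)·e^(rT) = (300.88 − 5.0607)·e^(0.0662·9/12) = 295.8193 × 1.050903 = 310.8774
Value (long) = (F − K)·e^(−rT) = (310.8774 − 317.97) × 0.951562 = -6.7490
Short position value = −(long value) = ¥6.75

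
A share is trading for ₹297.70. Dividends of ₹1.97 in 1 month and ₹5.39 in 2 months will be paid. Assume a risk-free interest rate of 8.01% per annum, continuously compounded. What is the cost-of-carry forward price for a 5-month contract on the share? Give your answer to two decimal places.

₹300.28

PV(dividends) I = 1.97·e^(−0.0801·1/12) + 5.39·e^(−0.0801·2/12)
I = 1.9569 + 5.3185 = 7.2754
F = (S − I)·e^(rT) = (297.70 − 7.2754) · e^(0.0801·5/12)
= 290.4246 · e^0.033375 = 290.4246 × 1.033938 = ₹300.28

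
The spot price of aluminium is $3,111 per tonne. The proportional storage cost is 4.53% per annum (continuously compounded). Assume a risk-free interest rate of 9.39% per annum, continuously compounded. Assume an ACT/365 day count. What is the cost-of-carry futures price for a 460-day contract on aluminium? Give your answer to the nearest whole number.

$3,708 per tonne

Net carry = r + u − y = 0.0939 + 0.0453 − 0.0000 = 0.1392
F = S·e^((r+u−y)T) = 3111 · e^(0.1392 × 460/365) = 3111 · e^0.175430
= 3111 × 1.191759 = $3,708 per tonne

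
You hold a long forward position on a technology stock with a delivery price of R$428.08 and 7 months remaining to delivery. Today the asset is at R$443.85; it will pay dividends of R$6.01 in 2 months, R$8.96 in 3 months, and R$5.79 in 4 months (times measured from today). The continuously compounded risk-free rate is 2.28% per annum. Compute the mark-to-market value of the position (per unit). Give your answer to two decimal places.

R$0.78

PV(remaining dividends) I = 6.01·e^(−0.0228·2/12) + 8.96·e^(−0.0228·3/12) + 5.79·e^(−0.0228·4/12) = 20.6424
Current forward F = (S − I)·e^(rT) = (443.85 − 20.6424)·e^(0.0228·7/12) = 423.2076 × 1.013389 = 428.8739
Value (long) = (F − K)·e^(−rT) = (428.8739 − 428.08) × 0.986788 = 0.7834
Value = R$0.78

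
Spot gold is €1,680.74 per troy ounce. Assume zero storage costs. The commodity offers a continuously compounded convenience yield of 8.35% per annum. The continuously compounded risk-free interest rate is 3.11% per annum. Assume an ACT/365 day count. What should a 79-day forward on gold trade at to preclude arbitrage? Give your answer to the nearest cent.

€1,661.79 per troy ounce

Net carry = r + u − y = 0.0311 + 0.0000 − 0.0835 = -0.0524
F = S·e^((r+u−y)T) = 1680.74 · e^(-0.0524 × 79/365) = 1680.74 · e^-0.01134137
= 1680.74 × 0.98872270 = €1,661.79 per troy ounce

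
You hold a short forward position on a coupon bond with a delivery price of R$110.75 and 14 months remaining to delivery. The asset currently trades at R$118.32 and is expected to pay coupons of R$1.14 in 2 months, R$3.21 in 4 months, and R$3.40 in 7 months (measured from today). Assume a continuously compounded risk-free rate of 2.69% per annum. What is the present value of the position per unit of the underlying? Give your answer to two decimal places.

-R$3.33

PV(remaining coupons) I = 1.14·e^(−0.0269·2/12) + 3.21·e^(−0.0269·4/12) + 3.40·e^(−0.0269·7/12) = 7.6633
Current forward F = (S − I)·e^(rT) = (118.32 − 7.6633)·e^(0.0269·14/12) = 110.6567 × 1.031881 = 114.1845
Value (long) = (F − K)·e^(−rT) = (114.1845 − 110.75) × 0.969104 = 3.3284
Short position value = −(long value) = -R$3.33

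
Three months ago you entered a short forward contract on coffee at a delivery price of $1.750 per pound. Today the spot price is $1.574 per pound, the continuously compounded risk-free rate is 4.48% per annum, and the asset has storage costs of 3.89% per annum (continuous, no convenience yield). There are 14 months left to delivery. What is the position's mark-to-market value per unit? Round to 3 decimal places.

$0.014 per pound

Current fair forward for the remaining 14 months: F = S·e^((r + u)·T), (r + u) = 0.0448 + 0.0389 = 0.0837
F = 1.574 · e^(0.0837 × 14/12) = 1.574 × 1.102577 = 1.7355
Value of long forward = (F − K)·e^(−rT) = (1.7355 − 1.750) · e^(−0.0448·14/12)
= -0.0145 × 0.949076 = -0.014
Short position value = −(long value) = $0.014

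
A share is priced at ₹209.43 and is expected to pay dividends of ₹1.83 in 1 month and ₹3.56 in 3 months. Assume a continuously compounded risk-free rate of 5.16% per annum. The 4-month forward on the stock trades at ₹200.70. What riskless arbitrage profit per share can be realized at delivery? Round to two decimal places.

₹6.93 per share

PV(dividends) I = 1.83·e^(−0.0516·1/12) + 3.56·e^(−0.0516·3/12) = 5.3365
Fair forward F* = (S − I)·e^(rT) = (209.43 − 5.3365)·e^0.017200 = 204.0935 × 1.017349 = 207.6343
Market ₹200.70 < fair 207.6343: forward underpriced → reverse cash-and-carry (short the stock, invest proceeds at r, pay the dividends, go long the forward).
Profit at T = |F_mkt − F*| = |200.70 − 207.6343| = ₹6.93 per share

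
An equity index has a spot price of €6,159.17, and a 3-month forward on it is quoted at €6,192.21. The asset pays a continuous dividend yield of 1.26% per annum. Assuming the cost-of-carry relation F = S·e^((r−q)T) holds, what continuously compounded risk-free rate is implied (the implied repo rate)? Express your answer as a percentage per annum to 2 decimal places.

From F = S·e^((r−q)T): (r − q) = ln(F/S)/T
ln(6192.21/6159.17) = ln(1.005364) = 0.005350
(r − q) = 0.005350 / (3/12) = 0.021400
r = ln(F/S)/T + q = 0.021400 + 0.0126 = 0.034000
r = 3.40%

3.40%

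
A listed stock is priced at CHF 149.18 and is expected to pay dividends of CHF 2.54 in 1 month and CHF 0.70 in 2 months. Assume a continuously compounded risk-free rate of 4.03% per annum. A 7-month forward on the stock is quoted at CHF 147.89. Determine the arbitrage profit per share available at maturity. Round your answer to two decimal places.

CHF 1.53 per share

PV(dividends) I = 2.54·e^(−0.0403·1/12) + 0.70·e^(−0.0403·2/12) = 3.2268
Fair forward F* = (S − I)·e^(rT) = (149.18 − 3.2268)·e^0.023508 = 145.9532 × 1.023786 = 149.4248
Market CHF 147.89 < fair 149.4248: forward underpriced → reverse cash-and-carry (short the stock, invest proceeds at r, pay the dividends, go long the forward).
Profit at T = |F_mkt − F*| = |147.89 − 149.4248| = CHF 1.53 per share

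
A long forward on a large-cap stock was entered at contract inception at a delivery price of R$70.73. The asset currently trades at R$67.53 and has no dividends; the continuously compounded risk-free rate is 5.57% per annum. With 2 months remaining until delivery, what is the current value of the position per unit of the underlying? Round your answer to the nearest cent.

-R$2.55

Current fair forward for the remaining 2 months: F = S·e^(r·T), r = 0.0557
F = 67.53 · e^(0.0557 × 2/12) = 67.53 × 1.009327 = 68.1599
Value of long forward = (F − K)·e^(−rT) = (68.1599 − 70.73) · e^(−0.0557·2/12)
= -2.5701 × 0.990760 = -2.55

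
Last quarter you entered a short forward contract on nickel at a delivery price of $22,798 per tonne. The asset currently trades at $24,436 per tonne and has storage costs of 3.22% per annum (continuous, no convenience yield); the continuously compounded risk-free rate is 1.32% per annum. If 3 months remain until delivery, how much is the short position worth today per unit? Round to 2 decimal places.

Current fair forward for the remaining 3 months: F = S·e^((r + u)·T), (r + u) = 0.0132 + 0.0322 = 0.0454
F = 24436 · e^(0.0454 × 3/12) = 24436 × 1.01141466 = 24714.9286
Value of long forward = (F − K)·e^(−rT) = (24714.9286 − 22798) · e^(−0.0132·3/12)
= 1916.9286 × 0.99670544 = 1910.61
Short position value = −(long value) = -$1910.61

-$1910.61 per tonne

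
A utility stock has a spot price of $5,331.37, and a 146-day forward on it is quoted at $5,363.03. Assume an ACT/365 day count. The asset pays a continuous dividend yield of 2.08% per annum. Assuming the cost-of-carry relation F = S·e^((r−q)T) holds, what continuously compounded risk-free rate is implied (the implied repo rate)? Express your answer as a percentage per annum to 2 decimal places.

3.56%

From F = S·e^((r−q)T): (r − q) = ln(F/S)/T
ln(5363.03/5331.37) = ln(1.005938) = 0.005920
(r − q) = 0.005920 / (146/365) = 0.014800
r = ln(F/S)/T + q = 0.014800 + 0.0208 = 0.035600
r = 3.56%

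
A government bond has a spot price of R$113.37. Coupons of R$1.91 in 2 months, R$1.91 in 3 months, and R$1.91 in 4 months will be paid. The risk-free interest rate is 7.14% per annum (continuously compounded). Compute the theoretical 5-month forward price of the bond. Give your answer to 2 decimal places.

PV(coupons) I = 1.91·e^(−0.0714·2/12) + 1.91·e^(−0.0714·3/12) + 1.91·e^(−0.0714·4/12)
I = 1.8874 + 1.8762 + 1.8651 = 5.6287
F = (S − I)·e^(rT) = (113.37 − 5.6287) · e^(0.0714·5/12)
= 107.7413 · e^0.029750 = 107.7413 × 1.030197 = R$110.99

R$110.99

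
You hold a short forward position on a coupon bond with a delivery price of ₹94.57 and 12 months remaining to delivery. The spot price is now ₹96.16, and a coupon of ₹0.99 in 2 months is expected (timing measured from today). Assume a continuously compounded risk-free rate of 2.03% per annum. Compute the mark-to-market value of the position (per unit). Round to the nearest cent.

PV(remaining coupons) I = 0.99·e^(−0.0203·2/12) = 0.9867
Current forward F = (S − I)·e^(rT) = (96.16 − 0.9867)·e^(0.0203·12/12) = 95.1733 × 1.020507 = 97.1250
Value (long) = (F − K)·e^(−rT) = (97.1250 − 94.57) × 0.979905 = 2.5037
Short position value = −(long value) = -₹2.50

-₹2.50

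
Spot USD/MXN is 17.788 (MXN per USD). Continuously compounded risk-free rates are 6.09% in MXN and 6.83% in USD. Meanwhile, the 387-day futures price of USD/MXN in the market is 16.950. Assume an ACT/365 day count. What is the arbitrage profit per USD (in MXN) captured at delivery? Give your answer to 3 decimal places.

Fair futures: F* = S·e^(carry·T), with carry = (r_MXN − r_USD) = 0.0609 − 0.0683 = -0.0074
F* = 17.788 · e^(-0.0074 × 387/365) = 17.788 · e^-0.007846 = 17.788 × 0.992185 = 17.6490
Market 16.950 < fair 17.6490: forward underpriced → reverse cash-and-carry (short spot, go long the forward).
At maturity, profit = |F_mkt − F*| = |16.950 − 17.6490| = 0.699 per USD (in MXN)

0.699 per USD (in MXN)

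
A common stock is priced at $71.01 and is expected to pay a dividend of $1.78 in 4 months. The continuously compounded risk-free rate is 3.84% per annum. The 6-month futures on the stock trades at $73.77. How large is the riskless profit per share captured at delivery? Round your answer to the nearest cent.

$3.17 per share

PV(dividends) I = 1.78·e^(−0.0384·4/12) = 1.7574
Fair futures F* = (S − I)·e^(rT) = (71.01 − 1.7574)·e^0.019200 = 69.2526 × 1.019386 = 70.5951
Market $73.77 > fair 70.5951: forward overpriced → cash-and-carry (borrow at r, buy the stock and collect the dividends, short the forward).
Profit at T = |F_mkt − F*| = |73.77 − 70.5951| = $3.17 per share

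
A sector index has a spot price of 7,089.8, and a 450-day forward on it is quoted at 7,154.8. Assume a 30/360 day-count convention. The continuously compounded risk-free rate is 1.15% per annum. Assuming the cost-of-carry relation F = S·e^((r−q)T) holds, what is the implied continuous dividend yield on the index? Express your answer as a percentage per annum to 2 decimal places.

0.42%

From F = S·e^((r−q)T): (r − q) = ln(F/S)/T
ln(7154.8/7089.8) = ln(1.009168) = 0.009126
(r − q) = 0.009126 / (450/360) = 0.007301
q = r − ln(F/S)/T = 0.0115 − 0.007301 = 0.004199
q = 0.42%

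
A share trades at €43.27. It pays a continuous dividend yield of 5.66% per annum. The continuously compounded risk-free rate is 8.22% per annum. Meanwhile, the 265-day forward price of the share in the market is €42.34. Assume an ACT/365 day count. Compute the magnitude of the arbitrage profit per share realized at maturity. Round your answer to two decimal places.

Fair forward: F* = S·e^(carry·T), with carry = (r − q) = 0.0822 − 0.0566 = 0.0256
F* = 43.27 · e^(0.0256 × 265/365) = 43.27 · e^0.018586 = 43.27 × 1.018760 = €44.0817
Market €42.34 < fair €44.0817: forward underpriced → reverse cash-and-carry (short spot, go long the forward).
At maturity, profit = |F_mkt − F*| = |42.34 − 44.0817| = €1.74 per share

€1.74 per share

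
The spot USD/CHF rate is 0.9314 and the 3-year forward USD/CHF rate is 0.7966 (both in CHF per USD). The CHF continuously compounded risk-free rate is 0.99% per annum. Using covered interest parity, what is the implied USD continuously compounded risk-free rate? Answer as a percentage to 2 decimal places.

F = S·e^((r_CHF − r_USD)T) ⇒ r_USD = r_CHF − ln(F/S)/T
ln(0.7966/0.9314) = -0.156336; /(3) = -0.052112
r_USD = 0.0099 + 0.052112 = 0.062012
r_USD = 6.20%

6.20%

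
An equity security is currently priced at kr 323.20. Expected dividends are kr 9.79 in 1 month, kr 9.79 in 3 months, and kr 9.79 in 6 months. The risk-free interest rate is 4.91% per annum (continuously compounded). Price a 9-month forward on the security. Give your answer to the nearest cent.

PV(dividends) I = 9.79·e^(−0.0491·1/12) + 9.79·e^(−0.0491·3/12) + 9.79·e^(−0.0491·6/12)
I = 9.7500 + 9.6706 + 9.5526 = 28.9732
F = (S − I)·e^(rT) = (323.20 − 28.9732) · e^(0.0491·9/12)
= 294.2268 · e^0.036825 = 294.2268 × 1.037511 = kr 305.26

kr 305.26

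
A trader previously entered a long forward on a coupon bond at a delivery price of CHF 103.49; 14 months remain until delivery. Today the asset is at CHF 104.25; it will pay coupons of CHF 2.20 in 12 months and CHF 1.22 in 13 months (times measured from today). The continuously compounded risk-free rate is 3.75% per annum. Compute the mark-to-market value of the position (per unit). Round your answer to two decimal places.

PV(remaining coupons) I = 2.20·e^(−0.0375·12/12) + 1.22·e^(−0.0375·13/12) = 3.2905
Current forward F = (S − I)·e^(rT) = (104.25 − 3.2905)·e^(0.0375·14/12) = 100.9595 × 1.044721 = 105.4745
Value (long) = (F − K)·e^(−rT) = (105.4745 − 103.49) × 0.957193 = 1.8995
Value = CHF 1.90

CHF 1.90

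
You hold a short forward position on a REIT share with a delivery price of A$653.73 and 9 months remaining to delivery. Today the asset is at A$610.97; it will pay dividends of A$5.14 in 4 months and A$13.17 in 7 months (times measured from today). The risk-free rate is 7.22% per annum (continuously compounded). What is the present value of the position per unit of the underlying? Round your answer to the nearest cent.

A$25.95

PV(remaining dividends) I = 5.14·e^(−0.0722·4/12) + 13.17·e^(−0.0722·7/12) = 17.6446
Current forward F = (S − I)·e^(rT) = (610.97 − 17.6446)·e^(0.0722·9/12) = 593.3254 × 1.055643 = 626.3398
Value (long) = (F − K)·e^(−rT) = (626.3398 − 653.73) × 0.947290 = -25.9465
Short position value = −(long value) = A$25.95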